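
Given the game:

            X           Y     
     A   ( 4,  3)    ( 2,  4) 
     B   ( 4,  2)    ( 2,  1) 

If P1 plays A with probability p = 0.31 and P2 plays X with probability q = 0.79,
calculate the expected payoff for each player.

E[P1] = 3.58, E[P2] = 2.2302

Work:
E[P1] = p·q·π₁(A,X) + p·(1-q)·π₁(A,Y) + (1-p)·q·π₁(B,X) + (1-p)·(1-q)·π₁(B,Y)
= 0.31·0.79·4 + 0.31·0.21·2 + 0.69·0.79·4 + 0.69·0.21·2
= 3.58

E[P2] = 2.2302 (similar calculation)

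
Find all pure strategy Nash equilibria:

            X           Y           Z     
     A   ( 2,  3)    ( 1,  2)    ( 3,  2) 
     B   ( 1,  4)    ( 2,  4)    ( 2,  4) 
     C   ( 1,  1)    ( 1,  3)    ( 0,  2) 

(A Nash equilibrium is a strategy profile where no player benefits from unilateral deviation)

Nash equilibrium: (A, X), (B, Y)

Work:
Best responses:
  P1 vs X: payoffs [2, 1, 1] → best response A (payoff 2)
  P1 vs Y: payoffs [1, 2, 1] → best response B (payoff 2)
  P1 vs Z: payoffs [3, 2, 0] → best response A (payoff 3)
  P2 vs A: payoffs [3, 2, 2] → best response X (payoff 3)
  P2 vs B: payoffs [4, 4, 4] → best response X/Y/Z (payoff 4)
  P2 vs C: payoffs [1, 3, 2] → best response Y (payoff 3)
Mutual best responses: (A,X), (B,Y) → Nash equilibria.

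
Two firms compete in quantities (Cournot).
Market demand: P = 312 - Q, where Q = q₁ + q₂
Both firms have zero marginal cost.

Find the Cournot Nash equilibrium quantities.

q₁* = q₂* = 104.0; P* = 104.0

Work:
Profit: π_i = P·q_i = (a - q_i - q_j)·q_i
FOC: ∂π_i/∂q_i = a - 2q_i - q_j = 0
Reaction function: q_i = (312 - q_j)/2
Symmetry: q* = 312/3 = 104.0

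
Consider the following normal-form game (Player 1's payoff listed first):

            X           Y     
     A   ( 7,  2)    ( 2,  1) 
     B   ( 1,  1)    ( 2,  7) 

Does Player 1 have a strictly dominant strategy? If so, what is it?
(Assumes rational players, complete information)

No strictly dominant strategy exists for Player 1

Work:
A strategy strictly dominates another if it gives a strictly higher payoff against every opponent action. Compare each pair of P1's strategies column-by-column:
  A vs B: [7 vs 1, 2 vs 2] → A does not strictly dominate B (column Y: 2 ≤ 2)
  B vs A: [1 vs 7, 2 vs 2] → B does not strictly dominate A (column X: 1 ≤ 7)
No single strategy strictly dominates all others → no strictly dominant strategy.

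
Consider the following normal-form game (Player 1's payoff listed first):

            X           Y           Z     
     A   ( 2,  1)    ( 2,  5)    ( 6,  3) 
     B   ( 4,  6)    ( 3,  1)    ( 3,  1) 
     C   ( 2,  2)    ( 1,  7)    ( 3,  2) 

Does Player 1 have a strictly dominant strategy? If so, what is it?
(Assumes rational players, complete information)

No strictly dominant strategy exists for Player 1

Work:
A strategy strictly dominates another if it gives a strictly higher payoff against every opponent action. Compare each pair of P1's strategies column-by-column:
  A vs B: [2 vs 4, 2 vs 3, 6 vs 3] → A does not strictly dominate B (column X: 2 ≤ 4)
  A vs C: [2 vs 2, 2 vs 1, 6 vs 3] → A does not strictly dominate C (column X: 2 ≤ 2)
  B vs A: [4 vs 2, 3 vs 2, 3 vs 6] → B does not strictly dominate A (column Z: 3 ≤ 6)
  B vs C: [4 vs 2, 3 vs 1, 3 vs 3] → B does not strictly dominate C (column Z: 3 ≤ 3)
  C vs A: [2 vs 2, 1 vs 2, 3 vs 6] → C does not strictly dominate A (column X: 2 ≤ 2)
  C vs B: [2 vs 4, 1 vs 3, 3 vs 3] → C does not strictly dominate B (column X: 2 ≤ 4)
No single strategy strictly dominates all others → no strictly dominant strategy.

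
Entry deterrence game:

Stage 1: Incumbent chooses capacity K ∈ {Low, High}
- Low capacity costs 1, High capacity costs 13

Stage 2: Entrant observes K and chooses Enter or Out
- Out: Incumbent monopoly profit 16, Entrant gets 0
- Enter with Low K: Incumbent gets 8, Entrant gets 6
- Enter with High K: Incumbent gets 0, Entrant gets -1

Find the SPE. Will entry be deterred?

SPE: (Low, Enter|Low, Out|High); Entry not deterred. Incumbent net profit = 7, Entrant gets 6

Work:
After Low K: Entrant enters (6 > 0)
After High K: Entrant stays out (-1 < 0)
Incumbent: Low → 8−1=7, High → 16−13=3
Incumbent chooses Low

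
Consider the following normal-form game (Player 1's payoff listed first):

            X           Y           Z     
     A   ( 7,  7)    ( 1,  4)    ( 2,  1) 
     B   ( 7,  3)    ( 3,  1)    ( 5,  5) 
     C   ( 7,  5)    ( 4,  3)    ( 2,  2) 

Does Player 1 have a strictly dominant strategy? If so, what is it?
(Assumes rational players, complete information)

No strictly dominant strategy exists for Player 1

Work:
A strategy strictly dominates another if it gives a strictly higher payoff against every opponent action. Compare each pair of P1's strategies column-by-column:
  A vs B: [7 vs 7, 1 vs 3, 2 vs 5] → A does not strictly dominate B (column X: 7 ≤ 7)
  A vs C: [7 vs 7, 1 vs 4, 2 vs 2] → A does not strictly dominate C (column X: 7 ≤ 7)
  B vs A: [7 vs 7, 3 vs 1, 5 vs 2] → B does not strictly dominate A (column X: 7 ≤ 7)
  B vs C: [7 vs 7, 3 vs 4, 5 vs 2] → B does not strictly dominate C (column X: 7 ≤ 7)
  C vs A: [7 vs 7, 4 vs 1, 2 vs 2] → C does not strictly dominate A (column X: 7 ≤ 7)
  C vs B: [7 vs 7, 4 vs 3, 2 vs 5] → C does not strictly dominate B (column X: 7 ≤ 7)
No single strategy strictly dominates all others → no strictly dominant strategy.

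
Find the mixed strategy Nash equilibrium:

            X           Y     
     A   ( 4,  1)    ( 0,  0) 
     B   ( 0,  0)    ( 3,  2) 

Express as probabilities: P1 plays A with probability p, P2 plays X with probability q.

p = 0.6667, q = 0.4286

Work:
Find probabilities that make opponent indifferent:
P2 chooses q to make P1 indifferent between A and B
P1 chooses p to make P2 indifferent between X and Y
Mixed NE: P1 plays (A: 0.6667, B: 0.3333), P2 plays (X: 0.4286, Y: 0.5714)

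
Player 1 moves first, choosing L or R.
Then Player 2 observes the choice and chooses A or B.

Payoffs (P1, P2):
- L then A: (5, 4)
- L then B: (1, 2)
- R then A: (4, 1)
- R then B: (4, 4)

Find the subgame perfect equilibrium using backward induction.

P1 plays L, P2 plays A after L and B after R; Payoff (5, 4)

Work:
Backward induction:
After L: P2 chooses A → P1 gets 5
After R: P2 chooses B → P1 gets 4
P1 chooses L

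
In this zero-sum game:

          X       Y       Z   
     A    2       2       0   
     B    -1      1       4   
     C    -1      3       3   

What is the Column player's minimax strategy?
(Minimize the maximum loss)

Column should play X, value = 2

Work:
Column player minimizes Row's maximum payoff:
Column X: max payoff to Row = 2
Column Y: max payoff to Row = 3
Column Z: max payoff to Row = 4
Minimum is 2, achieved by column X.
Minimax strategy: X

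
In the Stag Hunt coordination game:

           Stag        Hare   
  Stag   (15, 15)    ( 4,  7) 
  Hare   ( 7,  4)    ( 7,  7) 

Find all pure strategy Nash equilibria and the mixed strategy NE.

Pure NE: (Stag, Stag) and (Hare, Hare); Mixed NE: p = 0.2727, q = 0.2727

Work:
Check pure NE:
(Stag, Stag): (15, 15) - no unilateral deviation beneficial
(Hare, Hare): (7, 7) - no unilateral deviation beneficial
Mixed NE: P1 plays Stag with p = 0.2727, P2 plays Stag with q = 0.2727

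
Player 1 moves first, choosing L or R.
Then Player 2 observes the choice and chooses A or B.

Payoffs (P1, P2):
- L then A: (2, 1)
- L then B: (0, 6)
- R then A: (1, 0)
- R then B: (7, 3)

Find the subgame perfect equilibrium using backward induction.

P1 plays R, P2 plays B after L and B after R; Payoff (7, 3)

Work:
Backward induction:
After L: P2 chooses B → P1 gets 0
After R: P2 chooses B → P1 gets 7
P1 chooses R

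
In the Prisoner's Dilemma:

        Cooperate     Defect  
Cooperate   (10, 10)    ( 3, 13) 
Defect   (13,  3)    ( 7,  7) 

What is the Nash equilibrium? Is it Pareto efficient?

(Defect, Defect) is NE; not Pareto efficient

Work:
Defect dominates Cooperate for both players:
If P2 cooperates: Defect (13) > Cooperate (10)
If P2 defects: Defect (7) > Cooperate (3)
NE: (Defect, Defect) with payoff (7, 7)
But (Cooperate, Cooperate) = (10, 10) Pareto dominates (7, 7)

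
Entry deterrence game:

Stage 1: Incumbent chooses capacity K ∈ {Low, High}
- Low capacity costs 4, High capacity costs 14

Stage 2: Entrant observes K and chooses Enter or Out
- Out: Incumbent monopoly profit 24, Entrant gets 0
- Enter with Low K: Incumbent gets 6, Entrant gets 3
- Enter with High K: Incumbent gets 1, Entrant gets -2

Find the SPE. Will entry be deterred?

SPE: (High, Enter|Low, Out|High); Entry deterred. Incumbent net profit = 10

Work:
After Low K: Entrant enters (3 > 0)
After High K: Entrant stays out (-2 < 0)
Incumbent: Low → 6−4=2, High → 24−14=10
Incumbent chooses High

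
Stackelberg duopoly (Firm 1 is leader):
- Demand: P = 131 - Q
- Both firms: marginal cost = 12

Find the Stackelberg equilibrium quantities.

q₁* (leader) = 59.5, q₂* (follower) = 29.75

Work:
Follower's reaction: q₂ = (a - c - q₁)/2
Leader substitutes: π₁ = q₁·(a - q₁ - (a-c-q₁)/2 - c)
FOC: q₁* = (131 - 12)/2 = 59.50
Then: q₂* = (131 - 12 - 59.5)/2 = 29.75
Leader has first-mover advantage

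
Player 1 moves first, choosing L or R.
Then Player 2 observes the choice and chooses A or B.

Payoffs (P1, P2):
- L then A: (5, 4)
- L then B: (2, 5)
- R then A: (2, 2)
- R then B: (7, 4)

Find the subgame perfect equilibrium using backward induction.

P1 plays R, P2 plays B after L and B after R; Payoff (7, 4)

Work:
Backward induction:
After L: P2 chooses B → P1 gets 2
After R: P2 chooses B → P1 gets 7
P1 chooses R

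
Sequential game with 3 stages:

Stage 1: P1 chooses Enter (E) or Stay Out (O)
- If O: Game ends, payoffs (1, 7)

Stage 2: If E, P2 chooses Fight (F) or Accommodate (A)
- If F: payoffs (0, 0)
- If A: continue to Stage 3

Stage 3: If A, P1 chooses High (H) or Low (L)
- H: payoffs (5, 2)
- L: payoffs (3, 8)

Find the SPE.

SPE: (E, A, H); Outcome (5, 2)

Work:
Stage 3: P1 chooses H (5 vs 3)
Stage 2: P2: F->0, A->2 (anticipating H). Choose A
Stage 1: P1: O->1, E->5 (anticipating A, H). Choose E
SPE path: E -> A -> H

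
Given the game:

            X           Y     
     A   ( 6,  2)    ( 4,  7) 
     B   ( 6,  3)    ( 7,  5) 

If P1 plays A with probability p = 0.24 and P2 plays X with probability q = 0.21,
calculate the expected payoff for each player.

E[P1] = 6.2212, E[P2] = 4.9088

Work:
E[P1] = p·q·π₁(A,X) + p·(1-q)·π₁(A,Y) + (1-p)·q·π₁(B,X) + (1-p)·(1-q)·π₁(B,Y)
= 0.24·0.21·6 + 0.24·0.79·4 + 0.76·0.21·6 + 0.76·0.79·7
= 6.2212

E[P2] = 4.9088 (similar calculation)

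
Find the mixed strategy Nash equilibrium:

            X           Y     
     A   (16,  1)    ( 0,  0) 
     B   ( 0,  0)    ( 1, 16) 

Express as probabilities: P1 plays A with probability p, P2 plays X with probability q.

p = 0.9412, q = 0.0588

Work:
Find probabilities that make opponent indifferent:
P2 chooses q to make P1 indifferent between A and B
P1 chooses p to make P2 indifferent between X and Y
Mixed NE: P1 plays (A: 0.9412, B: 0.0588), P2 plays (X: 0.0588, Y: 0.9412)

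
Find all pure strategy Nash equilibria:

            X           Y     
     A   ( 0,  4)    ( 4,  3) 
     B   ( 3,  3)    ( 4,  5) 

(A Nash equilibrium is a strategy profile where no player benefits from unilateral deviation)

Nash equilibrium: (B, Y)

Work:
Best responses:
  P1 vs X: payoffs [0, 3] → best response B (payoff 3)
  P1 vs Y: payoffs [4, 4] → best response A/B (payoff 4)
  P2 vs A: payoffs [4, 3] → best response X (payoff 4)
  P2 vs B: payoffs [3, 5] → best response Y (payoff 5)
Mutual best responses: (B,Y) → Nash equilibria.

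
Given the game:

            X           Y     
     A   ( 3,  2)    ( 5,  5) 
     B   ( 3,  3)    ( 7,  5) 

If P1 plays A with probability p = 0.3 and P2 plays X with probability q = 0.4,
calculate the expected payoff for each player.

E[P1] = 5.04, E[P2] = 4.08

Work:
E[P1] = p·q·π₁(A,X) + p·(1-q)·π₁(A,Y) + (1-p)·q·π₁(B,X) + (1-p)·(1-q)·π₁(B,Y)
= 0.3·0.4·3 + 0.3·0.6·5 + 0.7·0.4·3 + 0.7·0.6·7
= 5.04

E[P2] = 4.08 (similar calculation)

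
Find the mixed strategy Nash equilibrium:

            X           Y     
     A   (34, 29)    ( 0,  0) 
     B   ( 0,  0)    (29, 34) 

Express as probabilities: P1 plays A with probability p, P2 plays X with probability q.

p = 0.5397, q = 0.4603

Work:
Find probabilities that make opponent indifferent:
P2 chooses q to make P1 indifferent between A and B
P1 chooses p to make P2 indifferent between X and Y
Mixed NE: P1 plays (A: 0.5397, B: 0.4603), P2 plays (X: 0.4603, Y: 0.5397)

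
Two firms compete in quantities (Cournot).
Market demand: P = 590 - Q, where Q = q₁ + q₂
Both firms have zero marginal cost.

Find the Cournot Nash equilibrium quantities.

q₁* = q₂* = 196.67; P* = 196.67

Work:
Profit: π_i = P·q_i = (a - q_i - q_j)·q_i
FOC: ∂π_i/∂q_i = a - 2q_i - q_j = 0
Reaction function: q_i = (590 - q_j)/2
Symmetry: q* = 590/3 = 196.67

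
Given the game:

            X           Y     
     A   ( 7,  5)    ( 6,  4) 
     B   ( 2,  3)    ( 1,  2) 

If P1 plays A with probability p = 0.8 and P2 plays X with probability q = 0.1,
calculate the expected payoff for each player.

E[P1] = 5.1, E[P2] = 3.7

Work:
E[P1] = p·q·π₁(A,X) + p·(1-q)·π₁(A,Y) + (1-p)·q·π₁(B,X) + (1-p)·(1-q)·π₁(B,Y)
= 0.8·0.1·7 + 0.8·0.9·6 + 0.2·0.1·2 + 0.2·0.9·1
= 5.1

E[P2] = 3.7 (similar calculation)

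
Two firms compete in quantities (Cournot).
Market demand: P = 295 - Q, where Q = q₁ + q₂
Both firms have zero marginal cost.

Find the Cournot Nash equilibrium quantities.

q₁* = q₂* = 98.33; P* = 98.33

Work:
Profit: π_i = P·q_i = (a - q_i - q_j)·q_i
FOC: ∂π_i/∂q_i = a - 2q_i - q_j = 0
Reaction function: q_i = (295 - q_j)/2
Symmetry: q* = 295/3 = 98.33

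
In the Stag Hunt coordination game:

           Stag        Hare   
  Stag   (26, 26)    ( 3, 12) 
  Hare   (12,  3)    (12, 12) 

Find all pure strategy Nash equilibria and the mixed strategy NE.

Pure NE: (Stag, Stag) and (Hare, Hare); Mixed NE: p = 0.3913, q = 0.3913

Work:
Check pure NE:
(Stag, Stag): (26, 26) - no unilateral deviation beneficial
(Hare, Hare): (12, 12) - no unilateral deviation beneficial
Mixed NE: P1 plays Stag with p = 0.3913, P2 plays Stag with q = 0.3913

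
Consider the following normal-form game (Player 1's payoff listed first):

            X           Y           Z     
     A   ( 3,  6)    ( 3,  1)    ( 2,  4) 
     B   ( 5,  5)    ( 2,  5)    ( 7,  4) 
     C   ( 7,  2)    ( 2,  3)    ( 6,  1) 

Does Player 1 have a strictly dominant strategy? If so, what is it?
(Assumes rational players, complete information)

No strictly dominant strategy exists for Player 1

Work:
A strategy strictly dominates another if it gives a strictly higher payoff against every opponent action. Compare each pair of P1's strategies column-by-column:
  A vs B: [3 vs 5, 3 vs 2, 2 vs 7] → A does not strictly dominate B (column X: 3 ≤ 5)
  A vs C: [3 vs 7, 3 vs 2, 2 vs 6] → A does not strictly dominate C (column X: 3 ≤ 7)
  B vs A: [5 vs 3, 2 vs 3, 7 vs 2] → B does not strictly dominate A (column Y: 2 ≤ 3)
  B vs C: [5 vs 7, 2 vs 2, 7 vs 6] → B does not strictly dominate C (column X: 5 ≤ 7)
  C vs A: [7 vs 3, 2 vs 3, 6 vs 2] → C does not strictly dominate A (column Y: 2 ≤ 3)
  C vs B: [7 vs 5, 2 vs 2, 6 vs 7] → C does not strictly dominate B (column Y: 2 ≤ 2)
No single strategy strictly dominates all others → no strictly dominant strategy.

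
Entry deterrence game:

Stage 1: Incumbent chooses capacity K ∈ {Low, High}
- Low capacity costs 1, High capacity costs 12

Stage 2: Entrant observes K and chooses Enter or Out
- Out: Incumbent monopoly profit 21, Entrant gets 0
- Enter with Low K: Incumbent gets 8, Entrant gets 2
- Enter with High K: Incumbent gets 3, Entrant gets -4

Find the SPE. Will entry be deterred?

SPE: (High, Enter|Low, Out|High); Entry deterred. Incumbent net profit = 9

Work:
After Low K: Entrant enters (2 > 0)
After High K: Entrant stays out (-4 < 0)
Incumbent: Low → 8−1=7, High → 21−12=9
Incumbent chooses High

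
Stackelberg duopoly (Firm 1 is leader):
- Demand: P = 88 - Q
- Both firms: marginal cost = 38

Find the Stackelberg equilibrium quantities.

q₁* (leader) = 25.0, q₂* (follower) = 12.5

Work:
Follower's reaction: q₂ = (a - c - q₁)/2
Leader substitutes: π₁ = q₁·(a - q₁ - (a-c-q₁)/2 - c)
FOC: q₁* = (88 - 38)/2 = 25.00
Then: q₂* = (88 - 38 - 25.0)/2 = 12.50
Leader has first-mover advantage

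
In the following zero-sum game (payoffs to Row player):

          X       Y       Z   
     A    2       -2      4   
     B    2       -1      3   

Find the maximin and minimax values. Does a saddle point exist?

Maximin = -1, Minimax = -1, Saddle: True

Work:
Row minimums: [-2, -1] → maximin = -1
Column maximums: [2, -1, 4] → minimax = -1
Saddle point exists! Game value = -1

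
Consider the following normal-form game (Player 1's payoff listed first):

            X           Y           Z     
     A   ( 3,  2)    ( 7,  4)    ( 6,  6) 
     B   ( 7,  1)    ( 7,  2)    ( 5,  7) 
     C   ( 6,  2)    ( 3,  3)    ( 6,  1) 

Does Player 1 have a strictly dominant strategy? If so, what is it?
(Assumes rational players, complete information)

No strictly dominant strategy exists for Player 1

Work:
A strategy strictly dominates another if it gives a strictly higher payoff against every opponent action. Compare each pair of P1's strategies column-by-column:
  A vs B: [3 vs 7, 7 vs 7, 6 vs 5] → A does not strictly dominate B (column X: 3 ≤ 7)
  A vs C: [3 vs 6, 7 vs 3, 6 vs 6] → A does not strictly dominate C (column X: 3 ≤ 6)
  B vs A: [7 vs 3, 7 vs 7, 5 vs 6] → B does not strictly dominate A (column Y: 7 ≤ 7)
  B vs C: [7 vs 6, 7 vs 3, 5 vs 6] → B does not strictly dominate C (column Z: 5 ≤ 6)
  C vs A: [6 vs 3, 3 vs 7, 6 vs 6] → C does not strictly dominate A (column Y: 3 ≤ 7)
  C vs B: [6 vs 7, 3 vs 7, 6 vs 5] → C does not strictly dominate B (column X: 6 ≤ 7)
No single strategy strictly dominates all others → no strictly dominant strategy.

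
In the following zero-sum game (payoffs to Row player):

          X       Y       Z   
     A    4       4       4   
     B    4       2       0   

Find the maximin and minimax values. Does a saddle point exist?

Maximin = 4, Minimax = 4, Saddle: True

Work:
Row minimums: [4, 0] → maximin = 4
Column maximums: [4, 4, 4] → minimax = 4
Saddle point exists! Game value = 4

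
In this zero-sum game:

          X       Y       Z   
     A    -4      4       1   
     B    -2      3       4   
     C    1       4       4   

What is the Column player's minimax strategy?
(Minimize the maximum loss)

Column should play X, value = 1

Work:
Column player minimizes Row's maximum payoff:
Column X: max payoff to Row = 1
Column Y: max payoff to Row = 4
Column Z: max payoff to Row = 4
Minimum is 1, achieved by column X.
Minimax strategy: X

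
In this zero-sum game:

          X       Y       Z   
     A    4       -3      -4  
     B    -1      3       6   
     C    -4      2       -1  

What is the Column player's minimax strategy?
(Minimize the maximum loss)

Column should play Y, value = 3

Work:
Column player minimizes Row's maximum payoff:
Column X: max payoff to Row = 4
Column Y: max payoff to Row = 3
Column Z: max payoff to Row = 6
Minimum is 3, achieved by column Y.
Minimax strategy: Y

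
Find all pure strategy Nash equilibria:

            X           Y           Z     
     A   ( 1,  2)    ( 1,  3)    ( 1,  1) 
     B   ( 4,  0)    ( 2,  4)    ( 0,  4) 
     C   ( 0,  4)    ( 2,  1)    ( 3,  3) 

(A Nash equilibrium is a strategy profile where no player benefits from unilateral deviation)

Nash equilibrium: (B, Y)

Work:
Best responses:
  P1 vs X: payoffs [1, 4, 0] → best response B (payoff 4)
  P1 vs Y: payoffs [1, 2, 2] → best response B/C (payoff 2)
  P1 vs Z: payoffs [1, 0, 3] → best response C (payoff 3)
  P2 vs A: payoffs [2, 3, 1] → best response Y (payoff 3)
  P2 vs B: payoffs [0, 4, 4] → best response Y/Z (payoff 4)
  P2 vs C: payoffs [4, 1, 3] → best response X (payoff 4)
Mutual best responses: (B,Y) → Nash equilibria.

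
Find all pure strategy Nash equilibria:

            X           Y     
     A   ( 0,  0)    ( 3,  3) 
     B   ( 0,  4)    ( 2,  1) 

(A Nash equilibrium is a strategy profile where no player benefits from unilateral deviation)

Nash equilibrium: (A, Y), (B, X)

Work:
Best responses:
  P1 vs X: payoffs [0, 0] → best response A/B (payoff 0)
  P1 vs Y: payoffs [3, 2] → best response A (payoff 3)
  P2 vs A: payoffs [0, 3] → best response Y (payoff 3)
  P2 vs B: payoffs [4, 1] → best response X (payoff 4)
Mutual best responses: (A,Y), (B,X) → Nash equilibria.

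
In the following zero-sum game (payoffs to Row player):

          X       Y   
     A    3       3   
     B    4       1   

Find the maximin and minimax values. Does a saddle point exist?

Maximin = 3, Minimax = 3, Saddle: True

Work:
Row minimums: [3, 1] → maximin = 3
Column maximums: [4, 3] → minimax = 3
Saddle point exists! Game value = 3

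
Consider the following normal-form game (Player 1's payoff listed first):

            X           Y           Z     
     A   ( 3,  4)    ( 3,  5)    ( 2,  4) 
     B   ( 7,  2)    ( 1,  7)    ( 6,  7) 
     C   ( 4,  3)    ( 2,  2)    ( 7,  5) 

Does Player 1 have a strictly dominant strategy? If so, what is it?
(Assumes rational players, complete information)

No strictly dominant strategy exists for Player 1

Work:
A strategy strictly dominates another if it gives a strictly higher payoff against every opponent action. Compare each pair of P1's strategies column-by-column:
  A vs B: [3 vs 7, 3 vs 1, 2 vs 6] → A does not strictly dominate B (column X: 3 ≤ 7)
  A vs C: [3 vs 4, 3 vs 2, 2 vs 7] → A does not strictly dominate C (column X: 3 ≤ 4)
  B vs A: [7 vs 3, 1 vs 3, 6 vs 2] → B does not strictly dominate A (column Y: 1 ≤ 3)
  B vs C: [7 vs 4, 1 vs 2, 6 vs 7] → B does not strictly dominate C (column Y: 1 ≤ 2)
  C vs A: [4 vs 3, 2 vs 3, 7 vs 2] → C does not strictly dominate A (column Y: 2 ≤ 3)
  C vs B: [4 vs 7, 2 vs 1, 7 vs 6] → C does not strictly dominate B (column X: 4 ≤ 7)
No single strategy strictly dominates all others → no strictly dominant strategy.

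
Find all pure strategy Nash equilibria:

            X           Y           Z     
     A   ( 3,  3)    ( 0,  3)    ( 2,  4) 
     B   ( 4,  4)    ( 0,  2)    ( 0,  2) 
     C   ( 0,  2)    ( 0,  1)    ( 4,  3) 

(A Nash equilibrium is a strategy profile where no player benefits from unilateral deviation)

Nash equilibrium: (B, X), (C, Z)

Work:
Best responses:
  P1 vs X: payoffs [3, 4, 0] → best response B (payoff 4)
  P1 vs Y: payoffs [0, 0, 0] → best response A/B/C (payoff 0)
  P1 vs Z: payoffs [2, 0, 4] → best response C (payoff 4)
  P2 vs A: payoffs [3, 3, 4] → best response Z (payoff 4)
  P2 vs B: payoffs [4, 2, 2] → best response X (payoff 4)
  P2 vs C: payoffs [2, 1, 3] → best response Z (payoff 3)
Mutual best responses: (B,X), (C,Z) → Nash equilibria.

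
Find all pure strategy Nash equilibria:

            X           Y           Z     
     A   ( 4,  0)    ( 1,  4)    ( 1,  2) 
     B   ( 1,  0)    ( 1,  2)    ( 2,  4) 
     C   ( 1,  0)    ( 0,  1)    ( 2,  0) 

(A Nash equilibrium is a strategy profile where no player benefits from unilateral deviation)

Nash equilibrium: (A, Y), (B, Z)

Work:
Best responses:
  P1 vs X: payoffs [4, 1, 1] → best response A (payoff 4)
  P1 vs Y: payoffs [1, 1, 0] → best response A/B (payoff 1)
  P1 vs Z: payoffs [1, 2, 2] → best response B/C (payoff 2)
  P2 vs A: payoffs [0, 4, 2] → best response Y (payoff 4)
  P2 vs B: payoffs [0, 2, 4] → best response Z (payoff 4)
  P2 vs C: payoffs [0, 1, 0] → best response Y (payoff 1)
Mutual best responses: (A,Y), (B,Z) → Nash equilibria.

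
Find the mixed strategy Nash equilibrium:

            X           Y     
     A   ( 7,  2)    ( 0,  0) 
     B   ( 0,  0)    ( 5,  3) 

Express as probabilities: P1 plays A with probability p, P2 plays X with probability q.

p = 0.6, q = 0.4167

Work:
Find probabilities that make opponent indifferent:
P2 chooses q to make P1 indifferent between A and B
P1 chooses p to make P2 indifferent between X and Y
Mixed NE: P1 plays (A: 0.6, B: 0.4), P2 plays (X: 0.4167, Y: 0.5833)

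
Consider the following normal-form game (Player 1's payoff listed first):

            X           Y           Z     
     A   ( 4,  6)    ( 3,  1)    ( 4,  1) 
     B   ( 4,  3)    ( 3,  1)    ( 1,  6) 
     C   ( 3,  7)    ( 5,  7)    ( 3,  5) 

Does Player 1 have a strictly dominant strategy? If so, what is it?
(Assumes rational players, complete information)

No strictly dominant strategy exists for Player 1

Work:
A strategy strictly dominates another if it gives a strictly higher payoff against every opponent action. Compare each pair of P1's strategies column-by-column:
  A vs B: [4 vs 4, 3 vs 3, 4 vs 1] → A does not strictly dominate B (column X: 4 ≤ 4)
  A vs C: [4 vs 3, 3 vs 5, 4 vs 3] → A does not strictly dominate C (column Y: 3 ≤ 5)
  B vs A: [4 vs 4, 3 vs 3, 1 vs 4] → B does not strictly dominate A (column X: 4 ≤ 4)
  B vs C: [4 vs 3, 3 vs 5, 1 vs 3] → B does not strictly dominate C (column Y: 3 ≤ 5)
  C vs A: [3 vs 4, 5 vs 3, 3 vs 4] → C does not strictly dominate A (column X: 3 ≤ 4)
  C vs B: [3 vs 4, 5 vs 3, 3 vs 1] → C does not strictly dominate B (column X: 3 ≤ 4)
No single strategy strictly dominates all others → no strictly dominant strategy.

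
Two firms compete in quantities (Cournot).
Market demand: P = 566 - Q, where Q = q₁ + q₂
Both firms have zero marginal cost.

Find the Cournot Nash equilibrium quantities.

q₁* = q₂* = 188.67; P* = 188.67

Work:
Profit: π_i = P·q_i = (a - q_i - q_j)·q_i
FOC: ∂π_i/∂q_i = a - 2q_i - q_j = 0
Reaction function: q_i = (566 - q_j)/2
Symmetry: q* = 566/3 = 188.67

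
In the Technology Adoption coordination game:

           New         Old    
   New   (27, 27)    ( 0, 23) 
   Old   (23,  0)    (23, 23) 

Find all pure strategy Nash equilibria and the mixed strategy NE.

Pure NE: (New, New) and (Old, Old); Mixed NE: p = 0.8519, q = 0.8519

Work:
Check pure NE:
(New, New): (27, 27) - no unilateral deviation beneficial
(Old, Old): (23, 23) - no unilateral deviation beneficial
Mixed NE: P1 plays New with p = 0.8519, P2 plays New with q = 0.8519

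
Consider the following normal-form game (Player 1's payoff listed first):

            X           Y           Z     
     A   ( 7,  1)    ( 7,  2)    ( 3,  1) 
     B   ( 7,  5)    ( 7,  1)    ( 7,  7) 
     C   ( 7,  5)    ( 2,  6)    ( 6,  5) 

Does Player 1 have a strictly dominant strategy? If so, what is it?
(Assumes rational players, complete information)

No strictly dominant strategy exists for Player 1

Work:
A strategy strictly dominates another if it gives a strictly higher payoff against every opponent action. Compare each pair of P1's strategies column-by-column:
  A vs B: [7 vs 7, 7 vs 7, 3 vs 7] → A does not strictly dominate B (column X: 7 ≤ 7)
  A vs C: [7 vs 7, 7 vs 2, 3 vs 6] → A does not strictly dominate C (column X: 7 ≤ 7)
  B vs A: [7 vs 7, 7 vs 7, 7 vs 3] → B does not strictly dominate A (column X: 7 ≤ 7)
  B vs C: [7 vs 7, 7 vs 2, 7 vs 6] → B does not strictly dominate C (column X: 7 ≤ 7)
  C vs A: [7 vs 7, 2 vs 7, 6 vs 3] → C does not strictly dominate A (column X: 7 ≤ 7)
  C vs B: [7 vs 7, 2 vs 7, 6 vs 7] → C does not strictly dominate B (column X: 7 ≤ 7)
No single strategy strictly dominates all others → no strictly dominant strategy.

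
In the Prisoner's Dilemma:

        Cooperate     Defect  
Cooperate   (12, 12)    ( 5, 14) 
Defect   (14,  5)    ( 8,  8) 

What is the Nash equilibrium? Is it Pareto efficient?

(Defect, Defect) is NE; not Pareto efficient

Work:
Defect dominates Cooperate for both players:
If P2 cooperates: Defect (14) > Cooperate (12)
If P2 defects: Defect (8) > Cooperate (5)
NE: (Defect, Defect) with payoff (8, 8)
But (Cooperate, Cooperate) = (12, 12) Pareto dominates (8, 8)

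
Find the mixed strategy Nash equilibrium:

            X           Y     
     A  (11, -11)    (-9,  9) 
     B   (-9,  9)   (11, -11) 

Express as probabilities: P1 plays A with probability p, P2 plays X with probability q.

p = 0.5, q = 0.5

Work:
Find probabilities that make opponent indifferent:
P2 chooses q to make P1 indifferent between A and B
P1 chooses p to make P2 indifferent between X and Y
Mixed NE: P1 plays (A: 0.5, B: 0.5), P2 plays (X: 0.5, Y: 0.5)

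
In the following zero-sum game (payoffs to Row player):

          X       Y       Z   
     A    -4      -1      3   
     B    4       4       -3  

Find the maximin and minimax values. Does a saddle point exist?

Maximin = -3, Minimax = 3, Saddle: False

Work:
Row minimums: [-4, -3] → maximin = -3
Column maximums: [4, 4, 3] → minimax = 3
No saddle point (maximin ≠ minimax). Mixed strategy needed.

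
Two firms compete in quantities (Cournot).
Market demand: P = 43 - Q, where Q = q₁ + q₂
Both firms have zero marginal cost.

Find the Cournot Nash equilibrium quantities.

q₁* = q₂* = 14.33; P* = 14.33

Work:
Profit: π_i = P·q_i = (a - q_i - q_j)·q_i
FOC: ∂π_i/∂q_i = a - 2q_i - q_j = 0
Reaction function: q_i = (43 - q_j)/2
Symmetry: q* = 43/3 = 14.33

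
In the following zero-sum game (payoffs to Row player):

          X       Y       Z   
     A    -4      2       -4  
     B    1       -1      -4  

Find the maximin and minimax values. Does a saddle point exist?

Maximin = -4, Minimax = -4, Saddle: True

Work:
Row minimums: [-4, -4] → maximin = -4
Column maximums: [1, 2, -4] → minimax = -4
Saddle point exists! Game value = -4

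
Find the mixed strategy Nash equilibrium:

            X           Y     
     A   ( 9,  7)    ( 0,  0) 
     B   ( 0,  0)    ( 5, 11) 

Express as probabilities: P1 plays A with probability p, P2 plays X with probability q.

p = 0.6111, q = 0.3571

Work:
Find probabilities that make opponent indifferent:
P2 chooses q to make P1 indifferent between A and B
P1 chooses p to make P2 indifferent between X and Y
Mixed NE: P1 plays (A: 0.6111, B: 0.3889), P2 plays (X: 0.3571, Y: 0.6429)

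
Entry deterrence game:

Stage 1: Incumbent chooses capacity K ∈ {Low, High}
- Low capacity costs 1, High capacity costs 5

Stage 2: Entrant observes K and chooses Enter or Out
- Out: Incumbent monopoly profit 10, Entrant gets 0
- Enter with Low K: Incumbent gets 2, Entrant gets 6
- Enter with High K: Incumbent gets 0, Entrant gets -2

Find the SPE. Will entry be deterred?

SPE: (High, Enter|Low, Out|High); Entry deterred. Incumbent net profit = 5

Work:
After Low K: Entrant enters (6 > 0)
After High K: Entrant stays out (-2 < 0)
Incumbent: Low → 2−1=1, High → 10−5=5
Incumbent chooses High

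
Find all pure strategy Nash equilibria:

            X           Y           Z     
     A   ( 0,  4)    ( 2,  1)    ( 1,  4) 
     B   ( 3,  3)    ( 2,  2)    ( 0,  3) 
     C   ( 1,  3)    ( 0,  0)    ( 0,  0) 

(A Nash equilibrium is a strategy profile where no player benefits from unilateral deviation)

Nash equilibrium: (A, Z), (B, X)

Work:
Best responses:
  P1 vs X: payoffs [0, 3, 1] → best response B (payoff 3)
  P1 vs Y: payoffs [2, 2, 0] → best response A/B (payoff 2)
  P1 vs Z: payoffs [1, 0, 0] → best response A (payoff 1)
  P2 vs A: payoffs [4, 1, 4] → best response X/Z (payoff 4)
  P2 vs B: payoffs [3, 2, 3] → best response X/Z (payoff 3)
  P2 vs C: payoffs [3, 0, 0] → best response X (payoff 3)
Mutual best responses: (A,Z), (B,X) → Nash equilibria.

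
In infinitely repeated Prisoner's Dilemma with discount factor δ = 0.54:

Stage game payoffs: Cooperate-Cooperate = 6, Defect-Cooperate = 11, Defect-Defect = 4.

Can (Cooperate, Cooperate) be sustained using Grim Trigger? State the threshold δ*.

δ* = 0.7143; since δ = 0.54 < 0.7143, cooperation cannot be sustained

Work:
For Grim Trigger:
Cooperate forever: 6/(1-δ)
Defect then punished: 11 + 4·δ/(1-δ)
Need: 6/(1-δ) ≥ 11 + 4·δ/(1-δ)
Solving: δ ≥ (T-R)/(T-P) = (11-6)/(11-4) = 0.7143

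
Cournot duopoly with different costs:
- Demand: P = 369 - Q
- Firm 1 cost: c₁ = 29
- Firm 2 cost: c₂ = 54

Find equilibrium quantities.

q₁* = 121.67, q₂* = 96.67

Work:
Reaction: q₁ = (369 - 29 - q₂)/2
Reaction: q₂ = (369 - 54 - q₁)/2
Solve simultaneously:
q₁* = (369 - 2×29 + 54)/3 = 121.67
q₂* = (369 - 2×54 + 29)/3 = 96.67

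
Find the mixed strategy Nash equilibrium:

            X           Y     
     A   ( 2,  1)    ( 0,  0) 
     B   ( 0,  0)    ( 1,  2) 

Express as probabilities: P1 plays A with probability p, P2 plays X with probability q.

p = 0.6667, q = 0.3333

Work:
Find probabilities that make opponent indifferent:
P2 chooses q to make P1 indifferent between A and B
P1 chooses p to make P2 indifferent between X and Y
Mixed NE: P1 plays (A: 0.6667, B: 0.3333), P2 plays (X: 0.3333, Y: 0.6667)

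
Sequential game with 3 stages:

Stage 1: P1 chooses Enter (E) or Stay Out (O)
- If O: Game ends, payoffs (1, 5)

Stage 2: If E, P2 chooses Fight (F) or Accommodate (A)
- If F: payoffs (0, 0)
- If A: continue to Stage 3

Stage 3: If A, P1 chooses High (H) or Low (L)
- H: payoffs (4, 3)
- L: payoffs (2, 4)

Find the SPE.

SPE: (E, A, H); Outcome (4, 3)

Work:
Stage 3: P1 chooses H (4 vs 2)
Stage 2: P2: F->0, A->3 (anticipating H). Choose A
Stage 1: P1: O->1, E->4 (anticipating A, H). Choose E
SPE path: E -> A -> H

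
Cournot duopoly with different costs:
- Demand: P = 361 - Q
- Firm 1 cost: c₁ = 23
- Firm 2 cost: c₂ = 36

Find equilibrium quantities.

q₁* = 117.0, q₂* = 104.0

Work:
Reaction: q₁ = (361 - 23 - q₂)/2
Reaction: q₂ = (361 - 36 - q₁)/2
Solve simultaneously:
q₁* = (361 - 2×23 + 36)/3 = 117.0
q₂* = (361 - 2×36 + 23)/3 = 104.0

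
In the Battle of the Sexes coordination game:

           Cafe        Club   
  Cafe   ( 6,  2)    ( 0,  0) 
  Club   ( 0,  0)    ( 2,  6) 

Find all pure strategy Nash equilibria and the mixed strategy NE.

Pure NE: (Cafe, Cafe) and (Club, Club); Mixed NE: p = 0.75, q = 0.25

Work:
Check pure NE:
(Cafe, Cafe): (6, 2) - no unilateral deviation beneficial
(Club, Club): (2, 6) - no unilateral deviation beneficial
Mixed NE: P1 plays Cafe with p = 0.75, P2 plays Cafe with q = 0.25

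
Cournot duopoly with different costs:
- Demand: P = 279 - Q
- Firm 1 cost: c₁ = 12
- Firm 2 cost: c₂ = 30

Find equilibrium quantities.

q₁* = 95.0, q₂* = 77.0

Work:
Reaction: q₁ = (279 - 12 - q₂)/2
Reaction: q₂ = (279 - 30 - q₁)/2
Solve simultaneously:
q₁* = (279 - 2×12 + 30)/3 = 95.0
q₂* = (279 - 2×30 + 12)/3 = 77.0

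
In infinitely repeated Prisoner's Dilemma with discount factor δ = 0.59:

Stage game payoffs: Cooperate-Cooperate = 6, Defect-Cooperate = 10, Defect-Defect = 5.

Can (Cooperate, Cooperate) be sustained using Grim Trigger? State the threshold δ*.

δ* = 0.8; since δ = 0.59 < 0.8, cooperation cannot be sustained

Work:
For Grim Trigger:
Cooperate forever: 6/(1-δ)
Defect then punished: 10 + 5·δ/(1-δ)
Need: 6/(1-δ) ≥ 10 + 5·δ/(1-δ)
Solving: δ ≥ (T-R)/(T-P) = (10-6)/(10-5) = 0.8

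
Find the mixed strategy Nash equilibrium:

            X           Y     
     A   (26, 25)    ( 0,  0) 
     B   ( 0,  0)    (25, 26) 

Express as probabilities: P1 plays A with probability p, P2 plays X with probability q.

p = 0.5098, q = 0.4902

Work:
Find probabilities that make opponent indifferent:
P2 chooses q to make P1 indifferent between A and B
P1 chooses p to make P2 indifferent between X and Y
Mixed NE: P1 plays (A: 0.5098, B: 0.4902), P2 plays (X: 0.4902, Y: 0.5098)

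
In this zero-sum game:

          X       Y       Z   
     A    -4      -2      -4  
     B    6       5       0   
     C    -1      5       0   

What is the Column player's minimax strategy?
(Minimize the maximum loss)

Column should play Z, value = 0

Work:
Column player minimizes Row's maximum payoff:
Column X: max payoff to Row = 6
Column Y: max payoff to Row = 5
Column Z: max payoff to Row = 0
Minimum is 0, achieved by column Z.
Minimax strategy: Z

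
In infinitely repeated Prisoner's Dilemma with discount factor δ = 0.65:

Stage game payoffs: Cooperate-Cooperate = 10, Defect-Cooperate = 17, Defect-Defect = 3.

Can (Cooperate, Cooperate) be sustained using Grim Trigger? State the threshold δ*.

δ* = 0.5; since δ = 0.65 ≥ 0.5, cooperation can be sustained

Work:
For Grim Trigger:
Cooperate forever: 10/(1-δ)
Defect then punished: 17 + 3·δ/(1-δ)
Need: 10/(1-δ) ≥ 17 + 3·δ/(1-δ)
Solving: δ ≥ (T-R)/(T-P) = (17-10)/(17-3) = 0.5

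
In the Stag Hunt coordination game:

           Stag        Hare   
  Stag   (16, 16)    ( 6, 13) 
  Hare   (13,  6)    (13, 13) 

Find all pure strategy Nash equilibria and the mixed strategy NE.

Pure NE: (Stag, Stag) and (Hare, Hare); Mixed NE: p = 0.7, q = 0.7

Work:
Check pure NE:
(Stag, Stag): (16, 16) - no unilateral deviation beneficial
(Hare, Hare): (13, 13) - no unilateral deviation beneficial
Mixed NE: P1 plays Stag with p = 0.7, P2 plays Stag with q = 0.7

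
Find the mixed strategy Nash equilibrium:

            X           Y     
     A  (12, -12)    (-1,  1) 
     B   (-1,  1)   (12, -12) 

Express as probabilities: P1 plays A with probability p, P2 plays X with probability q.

p = 0.5, q = 0.5

Work:
Find probabilities that make opponent indifferent:
P2 chooses q to make P1 indifferent between A and B
P1 chooses p to make P2 indifferent between X and Y
Mixed NE: P1 plays (A: 0.5, B: 0.5), P2 plays (X: 0.5, Y: 0.5)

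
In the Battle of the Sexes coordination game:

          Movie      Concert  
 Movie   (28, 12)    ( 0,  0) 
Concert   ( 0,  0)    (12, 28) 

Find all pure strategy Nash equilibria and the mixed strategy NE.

Pure NE: (Movie, Movie) and (Concert, Concert); Mixed NE: p = 0.7, q = 0.3

Work:
Check pure NE:
(Movie, Movie): (28, 12) - no unilateral deviation beneficial
(Concert, Concert): (12, 28) - no unilateral deviation beneficial
Mixed NE: P1 plays Movie with p = 0.7, P2 plays Movie with q = 0.3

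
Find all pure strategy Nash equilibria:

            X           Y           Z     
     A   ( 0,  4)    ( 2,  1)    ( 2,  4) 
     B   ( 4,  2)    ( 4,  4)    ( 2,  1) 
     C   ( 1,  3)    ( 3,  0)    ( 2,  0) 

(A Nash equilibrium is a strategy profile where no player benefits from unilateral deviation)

Nash equilibrium: (A, Z), (B, Y)

Work:
Best responses:
  P1 vs X: payoffs [0, 4, 1] → best response B (payoff 4)
  P1 vs Y: payoffs [2, 4, 3] → best response B (payoff 4)
  P1 vs Z: payoffs [2, 2, 2] → best response A/B/C (payoff 2)
  P2 vs A: payoffs [4, 1, 4] → best response X/Z (payoff 4)
  P2 vs B: payoffs [2, 4, 1] → best response Y (payoff 4)
  P2 vs C: payoffs [3, 0, 0] → best response X (payoff 3)
Mutual best responses: (A,Z), (B,Y) → Nash equilibria.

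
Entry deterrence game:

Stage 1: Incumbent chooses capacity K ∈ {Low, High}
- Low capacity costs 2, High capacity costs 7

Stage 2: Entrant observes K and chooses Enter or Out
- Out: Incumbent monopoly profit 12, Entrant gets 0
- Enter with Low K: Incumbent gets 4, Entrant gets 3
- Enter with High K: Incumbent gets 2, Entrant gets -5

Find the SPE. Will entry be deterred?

SPE: (High, Enter|Low, Out|High); Entry deterred. Incumbent net profit = 5

Work:
After Low K: Entrant enters (3 > 0)
After High K: Entrant stays out (-5 < 0)
Incumbent: Low → 4−2=2, High → 12−7=5
Incumbent chooses High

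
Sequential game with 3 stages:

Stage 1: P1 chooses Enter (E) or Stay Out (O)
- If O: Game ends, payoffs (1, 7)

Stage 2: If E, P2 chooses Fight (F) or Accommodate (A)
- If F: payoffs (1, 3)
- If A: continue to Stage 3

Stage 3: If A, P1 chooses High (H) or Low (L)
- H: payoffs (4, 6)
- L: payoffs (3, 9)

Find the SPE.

SPE: (E, A, H); Outcome (4, 6)

Work:
Stage 3: P1 chooses H (4 vs 3)
Stage 2: P2: F->3, A->6 (anticipating H). Choose A
Stage 1: P1: O->1, E->4 (anticipating A, H). Choose E
SPE path: E -> A -> H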